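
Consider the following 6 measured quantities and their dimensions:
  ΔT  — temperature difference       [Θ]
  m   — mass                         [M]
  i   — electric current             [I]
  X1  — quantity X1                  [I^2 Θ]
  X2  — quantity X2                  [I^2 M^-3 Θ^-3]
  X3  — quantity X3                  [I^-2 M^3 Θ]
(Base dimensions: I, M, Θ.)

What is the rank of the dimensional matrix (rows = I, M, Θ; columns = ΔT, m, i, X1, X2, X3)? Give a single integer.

3

Dimensional matrix (I×M×Θ by ΔT×m×i×X1×X2×X3):
  I: [ 0  0  1  2  2 -2]
  M: [ 0  1  0  0 -3  3]
  Θ: [ 1  0  0  1 -3  1]
RREF → pivots at {ΔT,m,i} ⇒ r = 3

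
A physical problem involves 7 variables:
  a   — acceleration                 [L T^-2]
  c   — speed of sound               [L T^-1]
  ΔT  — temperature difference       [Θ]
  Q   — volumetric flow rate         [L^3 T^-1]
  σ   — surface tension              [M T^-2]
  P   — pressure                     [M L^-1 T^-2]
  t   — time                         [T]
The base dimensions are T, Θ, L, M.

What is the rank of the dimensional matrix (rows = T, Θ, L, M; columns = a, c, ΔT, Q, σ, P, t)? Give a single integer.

4

Exponent matrix [T,Θ,L,M] × [a,c,ΔT,Q,σ,P,t]:
  T: [-2 -1  0 -1 -2 -2  1]
  Θ: [ 0  0  1  0  0  0  0]
  L: [ 1  1  0  3  0 -1  0]
  M: [ 0  0  0  0  1  1  0]
Row reduction gives pivot columns a,c,ΔT,σ; rank = 4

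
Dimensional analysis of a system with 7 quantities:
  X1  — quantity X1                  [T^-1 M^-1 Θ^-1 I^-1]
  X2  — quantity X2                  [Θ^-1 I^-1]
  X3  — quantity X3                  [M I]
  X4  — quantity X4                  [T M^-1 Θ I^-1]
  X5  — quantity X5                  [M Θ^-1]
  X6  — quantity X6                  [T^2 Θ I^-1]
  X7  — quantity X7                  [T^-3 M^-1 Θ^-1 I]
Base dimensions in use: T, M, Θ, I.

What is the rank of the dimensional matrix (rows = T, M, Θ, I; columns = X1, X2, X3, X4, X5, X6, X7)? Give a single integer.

Exponent matrix [T,M,Θ,I] × [X1,X2,X3,X4,X5,X6,X7]:
  T: [-1  0  0  1  0  2 -3]
  M: [-1  0  1 -1  1  0 -1]
  Θ: [-1 -1  0  1 -1  1 -1]
  I: [-1 -1  1 -1  0 -1  1]
RREF → pivots at {X1,X2,X3} ⇒ r = 3

3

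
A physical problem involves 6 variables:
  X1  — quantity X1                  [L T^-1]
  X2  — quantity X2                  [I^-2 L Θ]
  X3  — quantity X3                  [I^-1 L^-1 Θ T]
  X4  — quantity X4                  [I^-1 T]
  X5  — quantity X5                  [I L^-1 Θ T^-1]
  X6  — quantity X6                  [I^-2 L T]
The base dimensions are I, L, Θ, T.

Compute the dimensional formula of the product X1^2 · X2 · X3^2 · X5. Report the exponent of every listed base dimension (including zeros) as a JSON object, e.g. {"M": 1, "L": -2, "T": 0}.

Dimensional matrix (I×L×Θ×T by X1×X2×X3×X4×X5×X6):
  I: [ 0 -2 -1 -1  1 -2]
  L: [ 1  1 -1  0 -1  1]
  Θ: [ 0  1  1  0  1  0]
  T: [-1  0  1  1 -1  1]
  [I]: (2)·0+(1)·-2+(2)·-1+(1)·1 = -3
  [L]: (2)·1+(1)·1+(2)·-1+(1)·-1 = 0
  [Θ]: (2)·0+(1)·1+(2)·1+(1)·1 = 4
  [T]: (2)·-1+(1)·0+(2)·1+(1)·-1 = -1
⇒ I^-3 Θ^4 T^-1

{"I": -3, "L": 0, "Θ": 4, "T": -1}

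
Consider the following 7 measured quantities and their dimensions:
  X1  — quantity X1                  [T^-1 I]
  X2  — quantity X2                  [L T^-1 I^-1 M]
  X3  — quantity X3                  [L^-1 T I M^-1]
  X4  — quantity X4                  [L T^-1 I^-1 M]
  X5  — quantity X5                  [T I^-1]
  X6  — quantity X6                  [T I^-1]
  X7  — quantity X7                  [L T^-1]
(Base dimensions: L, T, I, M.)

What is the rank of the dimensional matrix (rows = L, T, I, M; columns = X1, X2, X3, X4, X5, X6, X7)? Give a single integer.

Exponent matrix [L,T,I,M] × [X1,X2,X3,X4,X5,X6,X7]:
  L: [ 0  1 -1  1  0  0  1]
  T: [-1 -1  1 -1  1  1 -1]
  I: [ 1 -1  1 -1 -1 -1  0]
  M: [ 0  1 -1  1  0  0  0]
Echelon form has 3 nonzero rows (pivots: X1,X2,X7)

3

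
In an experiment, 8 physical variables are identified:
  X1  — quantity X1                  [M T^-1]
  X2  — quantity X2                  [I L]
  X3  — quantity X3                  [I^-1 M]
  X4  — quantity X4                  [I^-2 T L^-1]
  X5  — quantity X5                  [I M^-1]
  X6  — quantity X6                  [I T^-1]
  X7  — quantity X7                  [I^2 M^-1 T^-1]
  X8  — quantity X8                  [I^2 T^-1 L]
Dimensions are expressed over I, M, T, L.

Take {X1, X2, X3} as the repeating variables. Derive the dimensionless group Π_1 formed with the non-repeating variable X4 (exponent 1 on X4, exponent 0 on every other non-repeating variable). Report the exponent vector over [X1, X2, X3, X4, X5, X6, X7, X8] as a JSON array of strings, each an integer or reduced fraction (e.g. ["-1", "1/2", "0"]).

["1", "1", "-1", "1", "0", "0", "0", "0"]

Dimensional matrix (I×M×T×L by X1×X2×X3×X4×X5×X6×X7×X8):
  I: [ 0  1 -1 -2  1  1  2  2]
  M: [ 1  0  1  0 -1  0 -1  0]
  T: [-1  0  0  1  0 -1 -1 -1]
  L: [ 0  1  0 -1  0  0  0  1]
Echelon form has 3 nonzero rows (pivots: X1,X2,X3)
Repeat: X1,X2,X3; free: X4,X5,X6,X7,X8
RREF:
  r0: [   1    0    0   -1    0    1    1    1]
  r1: [   0    1    0   -1    0    0    0    1]
  r2: [   0    0    1    1   -1   -1   -2   -1]
  r3: [   0    0    0    0    0    0    0    0]
Fix exponent of X4 at 1, X5 at 0, X6 at 0, X7 at 0, X8 at 0; solve each RREF row for its pivot's exponent:
  r0: exp(X1) + (-1)·1 = 0 ⇒ exp(X1) = 1
  r1: exp(X2) + (-1)·1 = 0 ⇒ exp(X2) = 1
  r2: exp(X3) + (1)·1 = 0 ⇒ exp(X3) = -1
Π_1 = X1 · X2 · X3^-1 · X4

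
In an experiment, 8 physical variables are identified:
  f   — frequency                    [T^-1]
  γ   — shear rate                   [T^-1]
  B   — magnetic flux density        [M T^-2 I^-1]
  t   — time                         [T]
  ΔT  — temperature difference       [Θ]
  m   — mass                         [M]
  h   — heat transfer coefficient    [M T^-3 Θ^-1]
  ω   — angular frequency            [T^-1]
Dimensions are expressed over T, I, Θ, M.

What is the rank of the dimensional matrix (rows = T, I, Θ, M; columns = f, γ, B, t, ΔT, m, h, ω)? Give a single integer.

4

Dimensional matrix (T×I×Θ×M by f×γ×B×t×ΔT×m×h×ω):
  T: [-1 -1 -2  1  0  0 -3 -1]
  I: [ 0  0 -1  0  0  0  0  0]
  Θ: [ 0  0  0  0  1  0 -1  0]
  M: [ 0  0  1  0  0  1  1  0]
Echelon form has 4 nonzero rows (pivots: f,B,ΔT,m)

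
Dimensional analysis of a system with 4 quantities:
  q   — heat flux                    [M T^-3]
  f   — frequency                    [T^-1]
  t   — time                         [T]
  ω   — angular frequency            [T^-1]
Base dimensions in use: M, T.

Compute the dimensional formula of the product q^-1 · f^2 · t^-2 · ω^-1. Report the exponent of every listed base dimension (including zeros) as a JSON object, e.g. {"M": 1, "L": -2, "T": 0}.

{"M": -1, "T": 0}

Write exponents as rows M,T / cols q,f,t,ω:
  M: [ 1  0  0  0]
  T: [-3 -1  1 -1]
  [M]: (-1)·1+(2)·0+(-2)·0+(-1)·0 = -1
  [T]: (-1)·-3+(2)·-1+(-2)·1+(-1)·-1 = 0
⇒ M^-1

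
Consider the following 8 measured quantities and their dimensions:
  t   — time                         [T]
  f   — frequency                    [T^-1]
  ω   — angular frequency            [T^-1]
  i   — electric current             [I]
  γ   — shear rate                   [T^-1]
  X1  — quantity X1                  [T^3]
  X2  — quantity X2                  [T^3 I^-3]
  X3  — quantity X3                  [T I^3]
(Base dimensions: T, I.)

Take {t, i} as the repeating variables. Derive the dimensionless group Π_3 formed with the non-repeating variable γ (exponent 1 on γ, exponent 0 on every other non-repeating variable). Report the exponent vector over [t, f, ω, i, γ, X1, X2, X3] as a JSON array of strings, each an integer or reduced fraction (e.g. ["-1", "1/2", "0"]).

Dimensional matrix (T×I by t×f×ω×i×γ×X1×X2×X3):
  T: [ 1 -1 -1  0 -1  3  3  1]
  I: [ 0  0  0  1  0  0 -3  3]
RREF → pivots at {t,i} ⇒ r = 2
Pivot set = {t,i}, free = {f,ω,γ,X1,X2,X3}
RREF:
  r0: [   1   -1   -1    0   -1    3    3    1]
  r1: [   0    0    0    1    0    0   -3    3]
Fix exponent of γ at 1, f at 0, ω at 0, X1 at 0, X2 at 0, X3 at 0; solve each RREF row for its pivot's exponent:
  r0: exp(t) + (-1)·1 = 0 ⇒ exp(t) = 1
  r1: exp(i) + (0)·1 = 0 ⇒ exp(i) = 0
Π_3 = t · γ

["1", "0", "0", "0", "1", "0", "0", "0"]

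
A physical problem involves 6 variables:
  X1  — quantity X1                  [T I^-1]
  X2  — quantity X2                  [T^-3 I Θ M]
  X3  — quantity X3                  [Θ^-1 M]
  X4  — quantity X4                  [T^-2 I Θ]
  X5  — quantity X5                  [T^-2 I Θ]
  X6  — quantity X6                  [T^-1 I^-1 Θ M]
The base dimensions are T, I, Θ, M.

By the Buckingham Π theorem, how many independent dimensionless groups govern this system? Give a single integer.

Dimensional matrix (T×I×Θ×M by X1×X2×X3×X4×X5×X6):
  T: [ 1 -3  0 -2 -2 -1]
  I: [-1  1  0  1  1 -1]
  Θ: [ 0  1 -1  1  1  1]
  M: [ 0  1  1  0  0  1]
Echelon form has 3 nonzero rows (pivots: X1,X2,X3)
n=6, r=3 ⇒ 3 dimensionless groups

3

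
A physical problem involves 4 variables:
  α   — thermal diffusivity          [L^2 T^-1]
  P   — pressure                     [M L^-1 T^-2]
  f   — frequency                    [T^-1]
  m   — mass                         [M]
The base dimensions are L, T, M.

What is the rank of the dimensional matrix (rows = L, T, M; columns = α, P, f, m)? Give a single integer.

Write exponents as rows L,T,M / cols α,P,f,m:
  L: [ 2 -1  0  0]
  T: [-1 -2 -1  0]
  M: [ 0  1  0  1]
Row reduction gives pivot columns α,P,f; rank = 3

3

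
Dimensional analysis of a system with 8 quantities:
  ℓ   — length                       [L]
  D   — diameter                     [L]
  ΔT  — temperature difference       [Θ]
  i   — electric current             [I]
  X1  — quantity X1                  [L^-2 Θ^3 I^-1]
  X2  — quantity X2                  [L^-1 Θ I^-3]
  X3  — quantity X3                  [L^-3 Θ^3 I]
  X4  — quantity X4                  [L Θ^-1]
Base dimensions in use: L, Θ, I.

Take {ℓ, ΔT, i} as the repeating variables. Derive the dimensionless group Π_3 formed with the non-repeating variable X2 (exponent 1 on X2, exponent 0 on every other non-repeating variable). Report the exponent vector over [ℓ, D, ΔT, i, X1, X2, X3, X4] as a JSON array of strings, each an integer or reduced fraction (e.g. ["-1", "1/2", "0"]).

["1", "0", "-1", "3", "0", "1", "0", "0"]

Dimensional matrix (L×Θ×I by ℓ×D×ΔT×i×X1×X2×X3×X4):
  L: [ 1  1  0  0 -2 -1 -3  1]
  Θ: [ 0  0  1  0  3  1  3 -1]
  I: [ 0  0  0  1 -1 -3  1  0]
RREF → pivots at {ℓ,ΔT,i} ⇒ r = 3
Pivot set = {ℓ,ΔT,i}, free = {D,X1,X2,X3,X4}
RREF:
  r0: [   1    1    0    0   -2   -1   -3    1]
  r1: [   0    0    1    0    3    1    3   -1]
  r2: [   0    0    0    1   -1   -3    1    0]
Fix exponent of X2 at 1, D at 0, X1 at 0, X3 at 0, X4 at 0; solve each RREF row for its pivot's exponent:
  r0: exp(ℓ) + (-1)·1 = 0 ⇒ exp(ℓ) = 1
  r1: exp(ΔT) + (1)·1 = 0 ⇒ exp(ΔT) = -1
  r2: exp(i) + (-3)·1 = 0 ⇒ exp(i) = 3
Π_3 = ℓ · ΔT^-1 · i^3 · X2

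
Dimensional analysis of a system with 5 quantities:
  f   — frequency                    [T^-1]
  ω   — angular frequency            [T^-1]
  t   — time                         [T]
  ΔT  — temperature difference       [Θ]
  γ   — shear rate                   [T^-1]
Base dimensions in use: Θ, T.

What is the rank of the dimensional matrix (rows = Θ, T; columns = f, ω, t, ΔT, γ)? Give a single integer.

2

Exponent matrix [Θ,T] × [f,ω,t,ΔT,γ]:
  Θ: [ 0  0  0  1  0]
  T: [-1 -1  1  0 -1]
Row reduction gives pivot columns f,ΔT; rank = 2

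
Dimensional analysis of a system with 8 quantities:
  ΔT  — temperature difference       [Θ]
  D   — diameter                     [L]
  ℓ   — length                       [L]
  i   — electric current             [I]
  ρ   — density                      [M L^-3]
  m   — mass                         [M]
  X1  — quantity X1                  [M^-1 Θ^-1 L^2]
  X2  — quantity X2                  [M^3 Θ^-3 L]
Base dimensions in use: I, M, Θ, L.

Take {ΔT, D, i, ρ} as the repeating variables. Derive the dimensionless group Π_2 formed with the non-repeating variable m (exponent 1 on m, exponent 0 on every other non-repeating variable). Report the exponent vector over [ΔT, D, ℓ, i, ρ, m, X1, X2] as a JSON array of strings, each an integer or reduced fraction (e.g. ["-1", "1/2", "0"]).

["0", "-3", "0", "0", "-1", "1", "0", "0"]

Dimensional matrix (I×M×Θ×L by ΔT×D×ℓ×i×ρ×m×X1×X2):
  I: [ 0  0  0  1  0  0  0  0]
  M: [ 0  0  0  0  1  1 -1  3]
  Θ: [ 1  0  0  0  0  0 -1 -3]
  L: [ 0  1  1  0 -3  0  2  1]
Row reduction gives pivot columns ΔT,D,i,ρ; rank = 4
Repeat: ΔT,D,i,ρ; free: ℓ,m,X1,X2
RREF:
  r0: [   1    0    0    0    0    0   -1   -3]
  r1: [   0    1    1    0    0    3   -1   10]
  r2: [   0    0    0    1    0    0    0    0]
  r3: [   0    0    0    0    1    1   -1    3]
Fix exponent of m at 1, ℓ at 0, X1 at 0, X2 at 0; solve each RREF row for its pivot's exponent:
  r0: exp(ΔT) + (0)·1 = 0 ⇒ exp(ΔT) = 0
  r1: exp(D) + (3)·1 = 0 ⇒ exp(D) = -3
  r2: exp(i) + (0)·1 = 0 ⇒ exp(i) = 0
  r3: exp(ρ) + (1)·1 = 0 ⇒ exp(ρ) = -1
Π_2 = D^-3 · ρ^-1 · m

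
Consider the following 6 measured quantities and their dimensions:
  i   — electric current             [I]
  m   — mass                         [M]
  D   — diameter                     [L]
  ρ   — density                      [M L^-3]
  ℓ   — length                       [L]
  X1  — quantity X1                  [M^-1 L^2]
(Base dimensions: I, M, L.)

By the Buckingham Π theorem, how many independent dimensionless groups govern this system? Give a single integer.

Write exponents as rows I,M,L / cols i,m,D,ρ,ℓ,X1:
  I: [ 1  0  0  0  0  0]
  M: [ 0  1  0  1  0 -1]
  L: [ 0  0  1 -3  1  2]
RREF → pivots at {i,m,D} ⇒ r = 3
Π count = n − r = 6 − 3 = 3

3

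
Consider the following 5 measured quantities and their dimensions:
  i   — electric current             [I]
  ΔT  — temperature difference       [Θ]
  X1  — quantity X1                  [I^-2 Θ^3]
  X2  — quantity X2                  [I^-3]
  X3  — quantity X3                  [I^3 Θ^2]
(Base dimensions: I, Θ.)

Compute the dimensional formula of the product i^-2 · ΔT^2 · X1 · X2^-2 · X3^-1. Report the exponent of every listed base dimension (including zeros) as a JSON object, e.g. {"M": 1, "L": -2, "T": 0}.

Exponent matrix [I,Θ] × [i,ΔT,X1,X2,X3]:
  I: [ 1  0 -2 -3  3]
  Θ: [ 0  1  3  0  2]
  [I]: (-2)·1+(2)·0+(1)·-2+(-2)·-3+(-1)·3 = -1
  [Θ]: (-2)·0+(2)·1+(1)·3+(-2)·0+(-1)·2 = 3
⇒ I^-1 Θ^3

{"I": -1, "Θ": 3}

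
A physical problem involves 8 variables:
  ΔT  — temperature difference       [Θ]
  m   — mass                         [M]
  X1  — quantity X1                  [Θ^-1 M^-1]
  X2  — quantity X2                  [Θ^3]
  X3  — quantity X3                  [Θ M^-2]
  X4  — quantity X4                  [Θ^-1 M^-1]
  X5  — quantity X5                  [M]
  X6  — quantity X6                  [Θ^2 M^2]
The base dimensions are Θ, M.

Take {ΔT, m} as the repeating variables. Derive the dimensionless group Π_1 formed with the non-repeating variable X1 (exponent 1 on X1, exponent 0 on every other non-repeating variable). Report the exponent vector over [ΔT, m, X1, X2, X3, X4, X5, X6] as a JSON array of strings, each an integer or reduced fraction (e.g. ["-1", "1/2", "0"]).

Exponent matrix [Θ,M] × [ΔT,m,X1,X2,X3,X4,X5,X6]:
  Θ: [ 1  0 -1  3  1 -1  0  2]
  M: [ 0  1 -1  0 -2 -1  1  2]
Echelon form has 2 nonzero rows (pivots: ΔT,m)
Pivot set = {ΔT,m}, free = {X1,X2,X3,X4,X5,X6}
RREF:
  r0: [   1    0   -1    3    1   -1    0    2]
  r1: [   0    1   -1    0   -2   -1    1    2]
Fix exponent of X1 at 1, X2 at 0, X3 at 0, X4 at 0, X5 at 0, X6 at 0; solve each RREF row for its pivot's exponent:
  r0: exp(ΔT) + (-1)·1 = 0 ⇒ exp(ΔT) = 1
  r1: exp(m) + (-1)·1 = 0 ⇒ exp(m) = 1
Π_1 = ΔT · m · X1

["1", "1", "1", "0", "0", "0", "0", "0"]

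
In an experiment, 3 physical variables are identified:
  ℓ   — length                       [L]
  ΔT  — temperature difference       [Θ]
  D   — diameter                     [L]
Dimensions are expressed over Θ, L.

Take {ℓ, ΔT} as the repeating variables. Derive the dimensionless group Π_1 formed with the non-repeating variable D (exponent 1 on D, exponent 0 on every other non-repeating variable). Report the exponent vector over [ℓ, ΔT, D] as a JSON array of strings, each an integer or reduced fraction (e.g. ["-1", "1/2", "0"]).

["-1", "0", "1"]

Exponent matrix [Θ,L] × [ℓ,ΔT,D]:
  Θ: [ 0  1  0]
  L: [ 1  0  1]
Row reduction gives pivot columns ℓ,ΔT; rank = 2
Repeat: ℓ,ΔT; free: D
RREF:
  r0: [   1    0    1]
  r1: [   0    1    0]
Fix exponent of D at 1; solve each RREF row for its pivot's exponent:
  r0: exp(ℓ) + (1)·1 = 0 ⇒ exp(ℓ) = -1
  r1: exp(ΔT) + (0)·1 = 0 ⇒ exp(ΔT) = 0
Π_1 = ℓ^-1 · D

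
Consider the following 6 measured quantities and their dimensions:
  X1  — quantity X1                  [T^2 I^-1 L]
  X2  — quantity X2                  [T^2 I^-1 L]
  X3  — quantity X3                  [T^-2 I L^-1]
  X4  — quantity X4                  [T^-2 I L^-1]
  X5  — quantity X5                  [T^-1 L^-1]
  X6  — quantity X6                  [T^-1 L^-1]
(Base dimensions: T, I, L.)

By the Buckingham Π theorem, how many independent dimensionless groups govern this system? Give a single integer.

Write exponents as rows T,I,L / cols X1,X2,X3,X4,X5,X6:
  T: [ 2  2 -2 -2 -1 -1]
  I: [-1 -1  1  1  0  0]
  L: [ 1  1 -1 -1 -1 -1]
Row reduction gives pivot columns X1,X5; rank = 2
Π count = n − r = 6 − 2 = 4

4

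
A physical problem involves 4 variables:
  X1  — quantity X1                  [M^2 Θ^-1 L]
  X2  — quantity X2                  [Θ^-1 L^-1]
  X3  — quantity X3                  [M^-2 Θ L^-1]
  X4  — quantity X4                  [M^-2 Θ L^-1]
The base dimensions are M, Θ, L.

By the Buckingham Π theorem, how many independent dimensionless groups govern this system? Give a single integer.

Dimensional matrix (M×Θ×L by X1×X2×X3×X4):
  M: [ 2  0 -2 -2]
  Θ: [-1 -1  1  1]
  L: [ 1 -1 -1 -1]
Echelon form has 2 nonzero rows (pivots: X1,X2)
4 vars − rank 2 = 2 Π groups

2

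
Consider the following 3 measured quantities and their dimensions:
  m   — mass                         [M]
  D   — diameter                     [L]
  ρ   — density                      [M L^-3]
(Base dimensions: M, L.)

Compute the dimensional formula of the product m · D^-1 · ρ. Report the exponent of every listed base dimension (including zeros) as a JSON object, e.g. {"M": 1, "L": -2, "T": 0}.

Exponent matrix [M,L] × [m,D,ρ]:
  M: [ 1  0  1]
  L: [ 0  1 -3]
  [M]: (1)·1+(-1)·0+(1)·1 = 2
  [L]: (1)·0+(-1)·1+(1)·-3 = -4
⇒ M^2 L^-4

{"M": 2, "L": -4}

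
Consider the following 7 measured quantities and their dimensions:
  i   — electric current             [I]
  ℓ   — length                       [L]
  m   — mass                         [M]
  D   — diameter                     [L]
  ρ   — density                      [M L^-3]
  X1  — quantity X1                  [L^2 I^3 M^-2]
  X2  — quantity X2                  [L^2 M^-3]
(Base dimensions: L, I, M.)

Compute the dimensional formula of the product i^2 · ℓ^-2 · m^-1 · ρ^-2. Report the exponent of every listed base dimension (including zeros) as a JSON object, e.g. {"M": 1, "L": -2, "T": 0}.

Dimensional matrix (L×I×M by i×ℓ×m×D×ρ×X1×X2):
  L: [ 0  1  0  1 -3  2  2]
  I: [ 1  0  0  0  0  3  0]
  M: [ 0  0  1  0  1 -2 -3]
  [L]: (2)·0+(-2)·1+(-1)·0+(-2)·-3 = 4
  [I]: (2)·1+(-2)·0+(-1)·0+(-2)·0 = 2
  [M]: (2)·0+(-2)·0+(-1)·1+(-2)·1 = -3
⇒ L^4 I^2 M^-3

{"L": 4, "I": 2, "M": -3}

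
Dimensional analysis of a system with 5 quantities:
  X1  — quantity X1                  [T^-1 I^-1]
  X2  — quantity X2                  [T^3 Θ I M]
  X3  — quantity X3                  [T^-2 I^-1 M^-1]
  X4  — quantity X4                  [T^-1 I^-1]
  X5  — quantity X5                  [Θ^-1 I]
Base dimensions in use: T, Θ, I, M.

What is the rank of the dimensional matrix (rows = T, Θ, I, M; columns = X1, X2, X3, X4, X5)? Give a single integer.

3

Exponent matrix [T,Θ,I,M] × [X1,X2,X3,X4,X5]:
  T: [-1  3 -2 -1  0]
  Θ: [ 0  1  0  0 -1]
  I: [-1  1 -1 -1  1]
  M: [ 0  1 -1  0  0]
Row reduction gives pivot columns X1,X2,X3; rank = 3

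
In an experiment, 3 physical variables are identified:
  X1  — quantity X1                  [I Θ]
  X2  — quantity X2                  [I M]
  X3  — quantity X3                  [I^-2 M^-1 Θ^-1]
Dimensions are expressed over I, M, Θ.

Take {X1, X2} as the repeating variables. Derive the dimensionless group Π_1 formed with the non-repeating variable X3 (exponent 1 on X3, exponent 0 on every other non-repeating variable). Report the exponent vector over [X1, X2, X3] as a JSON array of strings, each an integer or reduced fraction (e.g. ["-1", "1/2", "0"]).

Dimensional matrix (I×M×Θ by X1×X2×X3):
  I: [ 1  1 -2]
  M: [ 0  1 -1]
  Θ: [ 1  0 -1]
Echelon form has 2 nonzero rows (pivots: X1,X2)
Pivot set = {X1,X2}, free = {X3}
RREF:
  r0: [   1    0   -1]
  r1: [   0    1   -1]
  r2: [   0    0    0]
Fix exponent of X3 at 1; solve each RREF row for its pivot's exponent:
  r0: exp(X1) + (-1)·1 = 0 ⇒ exp(X1) = 1
  r1: exp(X2) + (-1)·1 = 0 ⇒ exp(X2) = 1
Π_1 = X1 · X2 · X3

["1", "1", "1"]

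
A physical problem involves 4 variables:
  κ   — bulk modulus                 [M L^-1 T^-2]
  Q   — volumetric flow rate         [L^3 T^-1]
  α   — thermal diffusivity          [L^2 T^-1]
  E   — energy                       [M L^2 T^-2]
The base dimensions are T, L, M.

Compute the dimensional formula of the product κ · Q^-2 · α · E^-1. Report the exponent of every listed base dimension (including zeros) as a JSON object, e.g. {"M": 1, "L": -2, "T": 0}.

Write exponents as rows T,L,M / cols κ,Q,α,E:
  T: [-2 -1 -1 -2]
  L: [-1  3  2  2]
  M: [ 1  0  0  1]
  [T]: (1)·-2+(-2)·-1+(1)·-1+(-1)·-2 = 1
  [L]: (1)·-1+(-2)·3+(1)·2+(-1)·2 = -7
  [M]: (1)·1+(-2)·0+(1)·0+(-1)·1 = 0
⇒ T L^-7

{"T": 1, "L": -7, "M": 0}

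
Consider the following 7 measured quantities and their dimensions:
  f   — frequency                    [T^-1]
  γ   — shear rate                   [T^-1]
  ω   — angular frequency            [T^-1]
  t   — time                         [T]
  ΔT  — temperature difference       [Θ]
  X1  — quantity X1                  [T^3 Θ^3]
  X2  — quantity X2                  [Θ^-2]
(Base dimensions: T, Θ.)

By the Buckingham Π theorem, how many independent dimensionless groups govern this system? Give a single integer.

Exponent matrix [T,Θ] × [f,γ,ω,t,ΔT,X1,X2]:
  T: [-1 -1 -1  1  0  3  0]
  Θ: [ 0  0  0  0  1  3 -2]
Row reduction gives pivot columns f,ΔT; rank = 2
n=7, r=2 ⇒ 5 dimensionless groups

5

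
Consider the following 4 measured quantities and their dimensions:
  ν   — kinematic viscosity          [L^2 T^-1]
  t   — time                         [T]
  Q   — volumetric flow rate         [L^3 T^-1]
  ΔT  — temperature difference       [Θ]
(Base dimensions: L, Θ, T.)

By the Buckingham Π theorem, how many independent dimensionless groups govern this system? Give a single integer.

1

Exponent matrix [L,Θ,T] × [ν,t,Q,ΔT]:
  L: [ 2  0  3  0]
  Θ: [ 0  0  0  1]
  T: [-1  1 -1  0]
Row reduction gives pivot columns ν,t,ΔT; rank = 3
Π count = n − r = 4 − 3 = 1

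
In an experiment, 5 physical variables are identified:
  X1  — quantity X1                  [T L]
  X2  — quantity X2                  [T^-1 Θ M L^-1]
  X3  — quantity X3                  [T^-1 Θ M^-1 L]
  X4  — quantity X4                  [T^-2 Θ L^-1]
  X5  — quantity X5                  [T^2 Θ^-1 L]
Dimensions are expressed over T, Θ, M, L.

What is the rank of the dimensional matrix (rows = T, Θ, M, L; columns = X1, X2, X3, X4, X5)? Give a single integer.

3

Exponent matrix [T,Θ,M,L] × [X1,X2,X3,X4,X5]:
  T: [ 1 -1 -1 -2  2]
  Θ: [ 0  1  1  1 -1]
  M: [ 0  1 -1  0  0]
  L: [ 1 -1  1 -1  1]
RREF → pivots at {X1,X2,X3} ⇒ r = 3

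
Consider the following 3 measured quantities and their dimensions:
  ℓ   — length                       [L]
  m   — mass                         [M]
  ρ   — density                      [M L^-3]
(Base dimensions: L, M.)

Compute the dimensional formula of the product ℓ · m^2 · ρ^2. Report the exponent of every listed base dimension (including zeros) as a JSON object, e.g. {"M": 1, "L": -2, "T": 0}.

Write exponents as rows L,M / cols ℓ,m,ρ:
  L: [ 1  0 -3]
  M: [ 0  1  1]
  [L]: (1)·1+(2)·0+(2)·-3 = -5
  [M]: (1)·0+(2)·1+(2)·1 = 4
⇒ L^-5 M^4

{"L": -5, "M": 4}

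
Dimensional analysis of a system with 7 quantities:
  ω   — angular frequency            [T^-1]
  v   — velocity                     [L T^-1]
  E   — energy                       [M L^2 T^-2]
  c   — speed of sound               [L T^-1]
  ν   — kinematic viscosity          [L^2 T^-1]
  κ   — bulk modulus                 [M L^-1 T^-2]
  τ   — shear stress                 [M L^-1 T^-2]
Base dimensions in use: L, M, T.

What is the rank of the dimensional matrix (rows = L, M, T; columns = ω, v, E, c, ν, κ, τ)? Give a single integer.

3

Exponent matrix [L,M,T] × [ω,v,E,c,ν,κ,τ]:
  L: [ 0  1  2  1  2 -1 -1]
  M: [ 0  0  1  0  0  1  1]
  T: [-1 -1 -2 -1 -1 -2 -2]
Echelon form has 3 nonzero rows (pivots: ω,v,E)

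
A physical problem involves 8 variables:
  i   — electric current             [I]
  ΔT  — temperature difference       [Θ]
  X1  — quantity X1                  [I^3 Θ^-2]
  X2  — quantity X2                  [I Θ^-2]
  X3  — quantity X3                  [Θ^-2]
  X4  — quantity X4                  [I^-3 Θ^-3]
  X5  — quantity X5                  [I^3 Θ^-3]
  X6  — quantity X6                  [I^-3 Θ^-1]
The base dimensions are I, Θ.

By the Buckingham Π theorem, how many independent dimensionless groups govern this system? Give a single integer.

Write exponents as rows I,Θ / cols i,ΔT,X1,X2,X3,X4,X5,X6:
  I: [ 1  0  3  1  0 -3  3 -3]
  Θ: [ 0  1 -2 -2 -2 -3 -3 -1]
Echelon form has 2 nonzero rows (pivots: i,ΔT)
Π count = n − r = 8 − 2 = 6

6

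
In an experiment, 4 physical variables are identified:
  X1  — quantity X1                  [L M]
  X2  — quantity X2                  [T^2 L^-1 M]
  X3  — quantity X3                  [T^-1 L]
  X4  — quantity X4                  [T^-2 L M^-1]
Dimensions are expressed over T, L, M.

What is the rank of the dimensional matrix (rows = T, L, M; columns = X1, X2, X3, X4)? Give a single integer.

Write exponents as rows T,L,M / cols X1,X2,X3,X4:
  T: [ 0  2 -1 -2]
  L: [ 1 -1  1  1]
  M: [ 1  1  0 -1]
RREF → pivots at {X1,X2} ⇒ r = 2

2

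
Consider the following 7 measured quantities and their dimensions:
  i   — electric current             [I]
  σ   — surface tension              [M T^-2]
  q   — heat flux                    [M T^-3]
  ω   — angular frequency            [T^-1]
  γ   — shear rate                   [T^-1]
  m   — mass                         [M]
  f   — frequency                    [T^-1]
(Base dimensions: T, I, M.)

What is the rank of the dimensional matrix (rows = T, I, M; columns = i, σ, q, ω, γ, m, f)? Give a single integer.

Exponent matrix [T,I,M] × [i,σ,q,ω,γ,m,f]:
  T: [ 0 -2 -3 -1 -1  0 -1]
  I: [ 1  0  0  0  0  0  0]
  M: [ 0  1  1  0  0  1  0]
RREF → pivots at {i,σ,q} ⇒ r = 3

3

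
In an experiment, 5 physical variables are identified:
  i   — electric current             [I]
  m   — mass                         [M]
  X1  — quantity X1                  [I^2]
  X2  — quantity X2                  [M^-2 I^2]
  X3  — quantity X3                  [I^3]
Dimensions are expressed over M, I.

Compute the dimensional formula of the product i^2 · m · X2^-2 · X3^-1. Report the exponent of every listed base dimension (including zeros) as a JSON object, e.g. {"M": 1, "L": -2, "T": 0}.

Write exponents as rows M,I / cols i,m,X1,X2,X3:
  M: [ 0  1  0 -2  0]
  I: [ 1  0  2  2  3]
  [M]: (2)·0+(1)·1+(-2)·-2+(-1)·0 = 5
  [I]: (2)·1+(1)·0+(-2)·2+(-1)·3 = -5
⇒ M^5 I^-5

{"M": 5, "I": -5}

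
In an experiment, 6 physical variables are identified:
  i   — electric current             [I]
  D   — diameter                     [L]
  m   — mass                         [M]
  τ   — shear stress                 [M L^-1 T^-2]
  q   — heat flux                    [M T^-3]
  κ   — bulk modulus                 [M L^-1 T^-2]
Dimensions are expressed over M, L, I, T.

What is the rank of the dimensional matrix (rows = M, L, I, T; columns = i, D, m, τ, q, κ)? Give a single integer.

4

Write exponents as rows M,L,I,T / cols i,D,m,τ,q,κ:
  M: [ 0  0  1  1  1  1]
  L: [ 0  1  0 -1  0 -1]
  I: [ 1  0  0  0  0  0]
  T: [ 0  0  0 -2 -3 -2]
RREF → pivots at {i,D,m,τ} ⇒ r = 4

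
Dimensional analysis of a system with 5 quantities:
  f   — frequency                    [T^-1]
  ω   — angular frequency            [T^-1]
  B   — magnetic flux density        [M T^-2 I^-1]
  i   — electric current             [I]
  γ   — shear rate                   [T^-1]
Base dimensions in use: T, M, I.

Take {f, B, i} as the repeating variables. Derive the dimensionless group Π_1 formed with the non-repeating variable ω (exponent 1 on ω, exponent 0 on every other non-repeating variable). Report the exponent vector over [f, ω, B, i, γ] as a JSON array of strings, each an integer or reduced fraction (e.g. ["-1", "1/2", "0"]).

Dimensional matrix (T×M×I by f×ω×B×i×γ):
  T: [-1 -1 -2  0 -1]
  M: [ 0  0  1  0  0]
  I: [ 0  0 -1  1  0]
Echelon form has 3 nonzero rows (pivots: f,B,i)
Repeat: f,B,i; free: ω,γ
RREF:
  r0: [   1    1    0    0    1]
  r1: [   0    0    1    0    0]
  r2: [   0    0    0    1    0]
Fix exponent of ω at 1, γ at 0; solve each RREF row for its pivot's exponent:
  r0: exp(f) + (1)·1 = 0 ⇒ exp(f) = -1
  r1: exp(B) + (0)·1 = 0 ⇒ exp(B) = 0
  r2: exp(i) + (0)·1 = 0 ⇒ exp(i) = 0
Π_1 = f^-1 · ω

["-1", "1", "0", "0", "0"]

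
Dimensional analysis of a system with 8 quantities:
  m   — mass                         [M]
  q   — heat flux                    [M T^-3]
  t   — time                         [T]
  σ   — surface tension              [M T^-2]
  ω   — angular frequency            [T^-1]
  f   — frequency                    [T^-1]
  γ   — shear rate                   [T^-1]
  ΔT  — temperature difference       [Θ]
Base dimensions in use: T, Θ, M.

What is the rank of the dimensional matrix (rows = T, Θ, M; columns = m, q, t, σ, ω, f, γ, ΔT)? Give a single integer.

Exponent matrix [T,Θ,M] × [m,q,t,σ,ω,f,γ,ΔT]:
  T: [ 0 -3  1 -2 -1 -1 -1  0]
  Θ: [ 0  0  0  0  0  0  0  1]
  M: [ 1  1  0  1  0  0  0  0]
RREF → pivots at {m,q,ΔT} ⇒ r = 3

3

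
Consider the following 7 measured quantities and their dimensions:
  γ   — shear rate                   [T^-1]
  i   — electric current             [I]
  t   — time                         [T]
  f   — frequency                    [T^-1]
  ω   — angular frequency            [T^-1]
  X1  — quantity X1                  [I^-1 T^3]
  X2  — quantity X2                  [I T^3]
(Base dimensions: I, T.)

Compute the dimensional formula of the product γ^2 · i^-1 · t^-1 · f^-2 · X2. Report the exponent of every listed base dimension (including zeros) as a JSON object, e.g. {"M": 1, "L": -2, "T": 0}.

Write exponents as rows I,T / cols γ,i,t,f,ω,X1,X2:
  I: [ 0  1  0  0  0 -1  1]
  T: [-1  0  1 -1 -1  3  3]
  [I]: (2)·0+(-1)·1+(-1)·0+(-2)·0+(1)·1 = 0
  [T]: (2)·-1+(-1)·0+(-1)·1+(-2)·-1+(1)·3 = 2
⇒ T^2

{"I": 0, "T": 2}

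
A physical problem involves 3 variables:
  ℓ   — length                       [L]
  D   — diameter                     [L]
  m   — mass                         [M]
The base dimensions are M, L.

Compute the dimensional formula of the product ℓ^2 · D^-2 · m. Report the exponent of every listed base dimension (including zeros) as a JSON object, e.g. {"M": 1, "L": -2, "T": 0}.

{"M": 1, "L": 0}

Dimensional matrix (M×L by ℓ×D×m):
  M: [ 0  0  1]
  L: [ 1  1  0]
  [M]: (2)·0+(-2)·0+(1)·1 = 1
  [L]: (2)·1+(-2)·1+(1)·0 = 0
⇒ M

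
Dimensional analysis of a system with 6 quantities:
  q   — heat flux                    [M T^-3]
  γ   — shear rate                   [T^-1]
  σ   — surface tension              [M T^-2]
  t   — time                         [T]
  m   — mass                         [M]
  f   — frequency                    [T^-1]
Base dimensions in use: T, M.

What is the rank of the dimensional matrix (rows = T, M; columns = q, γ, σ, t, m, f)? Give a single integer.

Exponent matrix [T,M] × [q,γ,σ,t,m,f]:
  T: [-3 -1 -2  1  0 -1]
  M: [ 1  0  1  0  1  0]
RREF → pivots at {q,γ} ⇒ r = 2

2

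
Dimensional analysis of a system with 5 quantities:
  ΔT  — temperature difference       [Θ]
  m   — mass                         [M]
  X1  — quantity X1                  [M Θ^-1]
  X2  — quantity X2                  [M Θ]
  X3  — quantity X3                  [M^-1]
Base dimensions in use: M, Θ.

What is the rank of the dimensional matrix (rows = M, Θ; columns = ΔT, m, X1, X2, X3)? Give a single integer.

Exponent matrix [M,Θ] × [ΔT,m,X1,X2,X3]:
  M: [ 0  1  1  1 -1]
  Θ: [ 1  0 -1  1  0]
Row reduction gives pivot columns ΔT,m; rank = 2

2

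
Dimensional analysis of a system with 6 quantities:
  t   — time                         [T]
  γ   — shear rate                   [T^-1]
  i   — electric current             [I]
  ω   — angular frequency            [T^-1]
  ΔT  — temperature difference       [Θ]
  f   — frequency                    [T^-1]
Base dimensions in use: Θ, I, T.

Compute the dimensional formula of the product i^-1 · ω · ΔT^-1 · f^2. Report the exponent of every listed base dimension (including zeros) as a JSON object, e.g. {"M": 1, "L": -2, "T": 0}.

{"Θ": -1, "I": -1, "T": -3}

Write exponents as rows Θ,I,T / cols t,γ,i,ω,ΔT,f:
  Θ: [ 0  0  0  0  1  0]
  I: [ 0  0  1  0  0  0]
  T: [ 1 -1  0 -1  0 -1]
  [Θ]: (-1)·0+(1)·0+(-1)·1+(2)·0 = -1
  [I]: (-1)·1+(1)·0+(-1)·0+(2)·0 = -1
  [T]: (-1)·0+(1)·-1+(-1)·0+(2)·-1 = -3
⇒ Θ^-1 I^-1 T^-3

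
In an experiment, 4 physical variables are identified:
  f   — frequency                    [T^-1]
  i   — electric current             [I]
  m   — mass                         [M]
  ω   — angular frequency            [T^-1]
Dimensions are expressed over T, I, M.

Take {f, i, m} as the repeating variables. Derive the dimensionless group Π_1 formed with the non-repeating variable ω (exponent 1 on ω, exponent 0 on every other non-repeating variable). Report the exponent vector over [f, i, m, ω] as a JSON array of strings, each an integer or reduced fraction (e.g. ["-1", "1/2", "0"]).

Write exponents as rows T,I,M / cols f,i,m,ω:
  T: [-1  0  0 -1]
  I: [ 0  1  0  0]
  M: [ 0  0  1  0]
Row reduction gives pivot columns f,i,m; rank = 3
Repeat: f,i,m; free: ω
RREF:
  r0: [   1    0    0    1]
  r1: [   0    1    0    0]
  r2: [   0    0    1    0]
Fix exponent of ω at 1; solve each RREF row for its pivot's exponent:
  r0: exp(f) + (1)·1 = 0 ⇒ exp(f) = -1
  r1: exp(i) + (0)·1 = 0 ⇒ exp(i) = 0
  r2: exp(m) + (0)·1 = 0 ⇒ exp(m) = 0
Π_1 = f^-1 · ω

["-1", "0", "0", "1"]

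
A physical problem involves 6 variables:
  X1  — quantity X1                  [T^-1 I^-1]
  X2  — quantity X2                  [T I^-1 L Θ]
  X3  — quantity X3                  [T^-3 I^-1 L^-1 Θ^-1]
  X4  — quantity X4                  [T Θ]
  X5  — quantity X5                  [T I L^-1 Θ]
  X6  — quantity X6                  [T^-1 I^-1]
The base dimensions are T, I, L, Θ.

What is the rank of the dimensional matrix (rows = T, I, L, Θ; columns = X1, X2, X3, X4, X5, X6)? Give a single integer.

3

Write exponents as rows T,I,L,Θ / cols X1,X2,X3,X4,X5,X6:
  T: [-1  1 -3  1  1 -1]
  I: [-1 -1 -1  0  1 -1]
  L: [ 0  1 -1  0 -1  0]
  Θ: [ 0  1 -1  1  1  0]
Echelon form has 3 nonzero rows (pivots: X1,X2,X4)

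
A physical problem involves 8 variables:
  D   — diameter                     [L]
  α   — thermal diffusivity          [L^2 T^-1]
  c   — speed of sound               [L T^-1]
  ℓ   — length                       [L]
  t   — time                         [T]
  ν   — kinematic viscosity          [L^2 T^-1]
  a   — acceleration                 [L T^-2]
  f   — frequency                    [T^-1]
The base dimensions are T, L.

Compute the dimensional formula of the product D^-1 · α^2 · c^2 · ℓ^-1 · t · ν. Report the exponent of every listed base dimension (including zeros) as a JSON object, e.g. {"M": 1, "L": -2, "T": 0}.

{"T": -4, "L": 6}

Write exponents as rows T,L / cols D,α,c,ℓ,t,ν,a,f:
  T: [ 0 -1 -1  0  1 -1 -2 -1]
  L: [ 1  2  1  1  0  2  1  0]
  [T]: (-1)·0+(2)·-1+(2)·-1+(-1)·0+(1)·1+(1)·-1 = -4
  [L]: (-1)·1+(2)·2+(2)·1+(-1)·1+(1)·0+(1)·2 = 6
⇒ T^-4 L^6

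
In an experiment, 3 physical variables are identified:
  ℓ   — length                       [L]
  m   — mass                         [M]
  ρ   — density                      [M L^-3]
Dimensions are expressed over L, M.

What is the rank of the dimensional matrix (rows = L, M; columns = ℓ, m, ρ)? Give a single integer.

Write exponents as rows L,M / cols ℓ,m,ρ:
  L: [ 1  0 -3]
  M: [ 0  1  1]
RREF → pivots at {ℓ,m} ⇒ r = 2

2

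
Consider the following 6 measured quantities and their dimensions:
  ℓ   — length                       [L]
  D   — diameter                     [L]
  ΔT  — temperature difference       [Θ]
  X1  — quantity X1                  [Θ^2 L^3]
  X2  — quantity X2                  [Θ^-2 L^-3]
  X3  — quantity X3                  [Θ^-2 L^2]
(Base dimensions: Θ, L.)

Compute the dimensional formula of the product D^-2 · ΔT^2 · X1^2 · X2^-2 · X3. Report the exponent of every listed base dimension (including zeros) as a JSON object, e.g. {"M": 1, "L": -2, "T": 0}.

{"Θ": 8, "L": 12}

Dimensional matrix (Θ×L by ℓ×D×ΔT×X1×X2×X3):
  Θ: [ 0  0  1  2 -2 -2]
  L: [ 1  1  0  3 -3  2]
  [Θ]: (-2)·0+(2)·1+(2)·2+(-2)·-2+(1)·-2 = 8
  [L]: (-2)·1+(2)·0+(2)·3+(-2)·-3+(1)·2 = 12
⇒ Θ^8 L^12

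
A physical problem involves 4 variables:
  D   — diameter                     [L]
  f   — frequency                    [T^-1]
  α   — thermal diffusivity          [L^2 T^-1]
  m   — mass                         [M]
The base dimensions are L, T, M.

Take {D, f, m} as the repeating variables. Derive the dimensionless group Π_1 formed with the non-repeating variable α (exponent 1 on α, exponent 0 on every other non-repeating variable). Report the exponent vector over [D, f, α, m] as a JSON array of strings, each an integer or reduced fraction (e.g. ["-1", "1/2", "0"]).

["-2", "-1", "1", "0"]

Dimensional matrix (L×T×M by D×f×α×m):
  L: [ 1  0  2  0]
  T: [ 0 -1 -1  0]
  M: [ 0  0  0  1]
RREF → pivots at {D,f,m} ⇒ r = 3
Repeat: D,f,m; free: α
RREF:
  r0: [   1    0    2    0]
  r1: [   0    1    1    0]
  r2: [   0    0    0    1]
Fix exponent of α at 1; solve each RREF row for its pivot's exponent:
  r0: exp(D) + (2)·1 = 0 ⇒ exp(D) = -2
  r1: exp(f) + (1)·1 = 0 ⇒ exp(f) = -1
  r2: exp(m) + (0)·1 = 0 ⇒ exp(m) = 0
Π_1 = D^-2 · f^-1 · α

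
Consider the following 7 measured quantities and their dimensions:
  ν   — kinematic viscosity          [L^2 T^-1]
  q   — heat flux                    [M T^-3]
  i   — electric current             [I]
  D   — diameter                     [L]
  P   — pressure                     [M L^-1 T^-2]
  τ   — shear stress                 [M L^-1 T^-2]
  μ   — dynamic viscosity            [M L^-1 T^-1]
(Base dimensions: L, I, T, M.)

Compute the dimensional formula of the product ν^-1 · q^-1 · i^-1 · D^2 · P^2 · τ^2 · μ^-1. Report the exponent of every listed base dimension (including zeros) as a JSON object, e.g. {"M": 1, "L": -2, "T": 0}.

{"L": -3, "I": -1, "T": -3, "M": 2}

Write exponents as rows L,I,T,M / cols ν,q,i,D,P,τ,μ:
  L: [ 2  0  0  1 -1 -1 -1]
  I: [ 0  0  1  0  0  0  0]
  T: [-1 -3  0  0 -2 -2 -1]
  M: [ 0  1  0  0  1  1  1]
  [L]: (-1)·2+(-1)·0+(-1)·0+(2)·1+(2)·-1+(2)·-1+(-1)·-1 = -3
  [I]: (-1)·0+(-1)·0+(-1)·1+(2)·0+(2)·0+(2)·0+(-1)·0 = -1
  [T]: (-1)·-1+(-1)·-3+(-1)·0+(2)·0+(2)·-2+(2)·-2+(-1)·-1 = -3
  [M]: (-1)·0+(-1)·1+(-1)·0+(2)·0+(2)·1+(2)·1+(-1)·1 = 2
⇒ L^-3 I^-1 T^-3 M^2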